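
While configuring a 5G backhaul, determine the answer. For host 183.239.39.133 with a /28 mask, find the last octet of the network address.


Given: IP = 183.239.39.133, prefix = /28
Subnet mask = 255.255.255.240
Last octet of IP: 133
Last octet of mask: 240
Network last octet = 133 AND 240 = 128

128


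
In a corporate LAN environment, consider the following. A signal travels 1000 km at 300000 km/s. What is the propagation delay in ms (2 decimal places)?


Given: distance = 1000 km, speed = 300000 km/s
Delay = distance / speed = 1000 / 300000 seconds
Delay in ms = 1000 * 1000 / 300000
Delay = 3.3333 ms
Rounded to 2 dp = 3.33 ms

3.33


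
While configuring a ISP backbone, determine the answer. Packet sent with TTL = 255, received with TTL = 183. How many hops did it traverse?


Given: initial TTL = 255, received TTL = 183
Hops = initial TTL - received TTL
Hops = 255 - 183 = 72

72


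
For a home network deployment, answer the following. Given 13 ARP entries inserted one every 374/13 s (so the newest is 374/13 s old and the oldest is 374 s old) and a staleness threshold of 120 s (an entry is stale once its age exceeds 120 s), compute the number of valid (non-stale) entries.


Ages are k * 374/13 s for k = 1..13 (spacing = 28.7692 s).
Entry k is valid iff k * 374/13 <= 120 iff k <= 13 * 120 / 374 = 4.1711
n_valid = floor(4.1711) = 4
(n_stale = 13 - 4 = 9)

4


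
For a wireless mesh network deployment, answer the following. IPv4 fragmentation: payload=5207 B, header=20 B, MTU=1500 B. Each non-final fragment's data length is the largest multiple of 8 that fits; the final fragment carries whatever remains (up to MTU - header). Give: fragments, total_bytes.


Max data per non-final fragment = floor((MTU - header)/8)*8 = floor((1500 - 20)/8)*8 = floor(1480/8)*8 = 1480 B
Final fragment needs no 8-byte alignment: it can carry up to MTU - header = 1480 B
Non-final fragments needed = ceil((payload - 1480) / 1480) = ceil(3727/1480) = ceil(2.5182) = 3
Number of fragments = 3 + 1 = 4
Fragment sizes (data): 3 * 1480 B + 767 B (last, 767 <= 1480 OK)
Total bytes sent = payload + n_frags * header = 5207 + 4*20 = 5207 + 80 = 5287 B

4, 5287


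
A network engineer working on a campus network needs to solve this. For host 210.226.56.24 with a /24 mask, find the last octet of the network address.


Given: IP = 210.226.56.24, prefix = /24
Subnet mask = 255.255.255.0
Last octet of IP: 24
Last octet of mask: 0
Network last octet = 24 AND 0 = 0

0


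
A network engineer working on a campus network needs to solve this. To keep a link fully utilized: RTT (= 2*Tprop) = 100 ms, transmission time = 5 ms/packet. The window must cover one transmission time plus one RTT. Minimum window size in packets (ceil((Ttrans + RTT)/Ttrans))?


Given: Ttrans = 5 ms, RTT = 100 ms (= 2 * Tprop, Tprop = 50 ms)
Time until first ACK returns = Ttrans + RTT = 5 + 100 = 105 ms
Need W * Ttrans >= Ttrans + RTT  ->  W >= (Ttrans + RTT) / Ttrans
(Ttrans + RTT) / Ttrans = 105 / 5 = 21
W_min = ceil(21) = 21

21


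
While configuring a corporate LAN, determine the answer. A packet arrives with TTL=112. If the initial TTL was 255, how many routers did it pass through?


Given: initial TTL = 255, received TTL = 112
Hops = initial TTL - received TTL
Hops = 255 - 112 = 143

143


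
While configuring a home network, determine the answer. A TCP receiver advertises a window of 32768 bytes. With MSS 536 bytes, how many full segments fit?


Given: RWND = 32768 bytes, MSS = 536 bytes
Full segments = floor(RWND / MSS)
Full segments = floor(32768 / 536)
Full segments = floor(61.1343) = 61

61


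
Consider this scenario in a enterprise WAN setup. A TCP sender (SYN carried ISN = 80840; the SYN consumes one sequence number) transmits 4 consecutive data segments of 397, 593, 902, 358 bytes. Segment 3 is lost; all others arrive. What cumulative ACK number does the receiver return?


SYN uses sequence number 80840; first data byte = ISN + 1 = 80841.
Segment 1: SEQ = 80841, len = 397 B, covers [80841, 81237]
Segment 2: SEQ = 81238, len = 593 B, covers [81238, 81830]
Segment 3: SEQ = 81831, len = 902 B, covers [81831, 82732] [LOST]
Segment 4: SEQ = 82733, len = 358 B, covers [82733, 83090]
In-order data received: bytes [80841, 81830] (segments 1..2).
Segment 3 missing -> gap begins at byte 81831; later segments buffered out of order.
Cumulative ACK = next expected in-order byte = 80841 + 397 + 593 = 81831

81831


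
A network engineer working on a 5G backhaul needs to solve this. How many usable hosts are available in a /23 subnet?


Given: subnet mask /23
Host bits = 32 - 23 = 9
Total addresses = 2^9 = 512
Usable hosts = 512 - 2 (network + broadcast) = 510

510


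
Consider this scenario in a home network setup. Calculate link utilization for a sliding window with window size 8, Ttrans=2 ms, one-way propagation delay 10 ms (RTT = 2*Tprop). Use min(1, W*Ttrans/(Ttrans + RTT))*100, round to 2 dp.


Given: W = 8, Ttrans = 2 ms, RTT = 20 ms (= 2 * Tprop, Tprop = 10 ms)
Cycle time = Ttrans + RTT = 2 + 20 = 22 ms (first packet sent until its ACK returns)
W * Ttrans = 8 * 2 = 16 ms of sending per cycle
W * Ttrans / (Ttrans + RTT) = 16 / 22 = 0.727273
U = min(1, 0.727273) = 0.727273
U% = 72.73%

72.73


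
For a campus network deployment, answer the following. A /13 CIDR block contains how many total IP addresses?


Given: CIDR prefix /13
Host bits = 32 - 13 = 19
Total addresses = 2^19 = 524288

524288


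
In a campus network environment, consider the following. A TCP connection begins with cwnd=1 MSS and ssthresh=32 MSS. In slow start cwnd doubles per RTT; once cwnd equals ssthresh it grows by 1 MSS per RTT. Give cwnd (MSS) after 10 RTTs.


RTT 0: cwnd = 1 MSS (initial)
RTT 1: cwnd = 2 MSS (slow start, doubled)
RTT 2: cwnd = 4 MSS (slow start, doubled)
RTT 3: cwnd = 8 MSS (slow start, doubled)
RTT 4: cwnd = 16 MSS (slow start, doubled)
RTT 5: cwnd = 32 MSS (slow start, doubled)
RTT 6: cwnd = 33 MSS (congestion avoidance, +1)
RTT 7: cwnd = 34 MSS (congestion avoidance, +1)
RTT 8: cwnd = 35 MSS (congestion avoidance, +1)
RTT 9: cwnd = 36 MSS (congestion avoidance, +1)
RTT 10: cwnd = 37 MSS (congestion avoidance, +1)

37


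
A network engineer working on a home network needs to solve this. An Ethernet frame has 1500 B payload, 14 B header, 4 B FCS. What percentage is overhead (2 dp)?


Given: payload = 1500 B, header = 14 B, trailer = 4 B
Overhead bytes = header + trailer = 14 + 4 = 18
Total frame = payload + overhead = 1500 + 18 = 1518
Overhead % = 18 / 1518 * 100 = 1.1858% -> 1.19% (2 dp)

1.19


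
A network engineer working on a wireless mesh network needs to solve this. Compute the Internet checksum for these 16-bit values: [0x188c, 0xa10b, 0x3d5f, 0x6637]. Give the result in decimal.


Given words: [0x188c, 0xa10b, 0x3d5f, 0x6637]
Step 1: Sum all words
Raw sum = 6284 + 41227 + 15711 + 26167 = 89389
Step 2: Fold carry: (23853 + 1) = 23854
One's complement = ~23854 & 0xFFFF = 41681

41681


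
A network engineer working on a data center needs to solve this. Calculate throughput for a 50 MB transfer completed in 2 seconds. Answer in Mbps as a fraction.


Given: file = 50 MB, time = 2 s
File in Mb = 50 * 8 = 400 Mb
Throughput = 400 / 2 Mbps
Throughput = 200 Mbps

200


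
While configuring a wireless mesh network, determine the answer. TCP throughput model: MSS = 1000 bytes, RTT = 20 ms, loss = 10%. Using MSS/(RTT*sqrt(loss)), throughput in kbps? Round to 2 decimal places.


Given: MSS = 1000 bytes, RTT = 20 ms, loss = 10%
RTT in seconds = 20 / 1000 = 0.02
Loss rate = 10% = 0.1
sqrt(loss) = sqrt(0.1) = 0.316227766017
Throughput (bytes/s) = 1000 / (0.02 * 0.316227766017) = 158113.8830
Throughput (kbps) = 158113.8830 * 8 / 1000 = 1264.911064 -> 1264.91 kbps (2 dp)

1264.91


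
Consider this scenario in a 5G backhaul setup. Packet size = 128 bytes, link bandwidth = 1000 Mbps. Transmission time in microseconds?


Given: packet = 128 bytes, bandwidth = 1000 Mbps
Packet in bits = 128 * 8 = 1024 bits
Bandwidth = 1000 * 10^6 = 1000000000 bps
Time = 1024 / 1000000000 seconds
Time in us = 1024 * 10^6 / 1000000000 = 1.024

1.024


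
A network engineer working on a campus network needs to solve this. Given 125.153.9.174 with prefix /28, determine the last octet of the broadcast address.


Given: IP = 125.153.9.174, prefix = /28
Host bits = 32 - 28 = 4
Network last octet = 174 AND mask = 160
Host part size = 2^4 - 1 = 15
Broadcast last octet = 160 OR 15 = 175

175


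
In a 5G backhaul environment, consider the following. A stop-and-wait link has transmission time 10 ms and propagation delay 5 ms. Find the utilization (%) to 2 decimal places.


Given: Ttrans = 10 ms, Tprop = 5 ms
RTT = 2 * Tprop = 2 * 5 = 10 ms
U = Ttrans / (Ttrans + RTT)
U = 10 / (10 + 10)
U = 10 / 20 = 0.5
U% = 50.00%

50.00


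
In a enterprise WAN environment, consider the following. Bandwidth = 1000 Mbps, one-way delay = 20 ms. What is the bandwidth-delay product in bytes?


Given: bandwidth = 1000 Mbps, delay = 20 ms
BDP in bits = 1000 * 10^6 * 20 / 1000
BDP in bits = 20000000
BDP in bytes = 20000000 / 8 = 2500000

2500000


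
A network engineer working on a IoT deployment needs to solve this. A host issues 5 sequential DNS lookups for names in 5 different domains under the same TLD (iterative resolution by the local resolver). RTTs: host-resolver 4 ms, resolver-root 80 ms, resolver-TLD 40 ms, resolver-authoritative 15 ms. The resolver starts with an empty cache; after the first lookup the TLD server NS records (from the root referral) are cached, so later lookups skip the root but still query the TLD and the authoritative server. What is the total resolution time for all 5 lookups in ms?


Lookup 1 (cold cache): local + root + TLD + auth = 4 + 80 + 40 + 15 = 139 ms
Lookups 2..5 (TLD NS cached -> skip root; new domain -> still ask TLD and auth): local + TLD + auth = 4 + 40 + 15 = 59 ms each
Remaining 4 lookups: 4 * 59 = 236 ms
Total = 139 + 236 = 375 ms

375


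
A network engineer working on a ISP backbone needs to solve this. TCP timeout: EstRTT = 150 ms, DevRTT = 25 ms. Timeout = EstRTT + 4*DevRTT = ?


Given: EstRTT = 150 ms, DevRTT = 25 ms
Timeout = EstRTT + 4 * DevRTT
4 * DevRTT = 4 * 25 = 100
Timeout = 150 + 100 = 250 ms

250


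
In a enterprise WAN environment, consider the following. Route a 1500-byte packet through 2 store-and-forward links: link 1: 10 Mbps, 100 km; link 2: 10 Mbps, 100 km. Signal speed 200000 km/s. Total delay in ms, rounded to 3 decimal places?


Packet = 1500 bytes = 12000 bits. Store-and-forward: sum (t_trans + t_prop) per link.
Link 1: t_trans = 12000/(10*10^6) s = 1.2000 ms; t_prop = 100/200000 s = 0.5000 ms; subtotal = 1.7000 ms
Link 2: t_trans = 12000/(10*10^6) s = 1.2000 ms; t_prop = 100/200000 s = 0.5000 ms; subtotal = 1.7000 ms
End-to-end = 1.7000 + 1.7000 = 3.4000 ms -> 3.400 ms (3 dp)

3.400


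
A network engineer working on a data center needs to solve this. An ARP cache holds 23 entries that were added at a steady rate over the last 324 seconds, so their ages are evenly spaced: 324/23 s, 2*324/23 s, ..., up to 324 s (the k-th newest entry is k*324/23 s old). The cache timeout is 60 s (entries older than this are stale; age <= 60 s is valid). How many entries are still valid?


Ages are k * 324/23 s for k = 1..23 (spacing = 14.0870 s).
Entry k is valid iff k * 324/23 <= 60 iff k <= 23 * 60 / 324 = 4.2593
n_valid = floor(4.2593) = 4
(n_stale = 23 - 4 = 19)

4


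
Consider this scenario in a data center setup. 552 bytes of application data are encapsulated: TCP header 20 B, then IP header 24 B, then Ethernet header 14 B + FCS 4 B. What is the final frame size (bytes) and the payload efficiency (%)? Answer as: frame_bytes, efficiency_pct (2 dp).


TCP segment = 552 + 20 = 572 B
IP packet = 572 + 24 = 596 B
Ethernet frame = 596 + 14 + 4 = 614 B
Efficiency = app / frame = 552 / 614 = 0.899023 = 89.9023% -> 89.90% (2 dp)

614, 89.90


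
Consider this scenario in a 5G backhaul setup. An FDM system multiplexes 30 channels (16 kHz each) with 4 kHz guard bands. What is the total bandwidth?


Given: 30 channels, 16 kHz each, guard = 4 kHz
Channel bandwidth = 30 * 16 = 480 kHz
Guard bands = 29 gaps * 4 kHz = 116 kHz
Total = 480 + 116 = 596 kHz

596


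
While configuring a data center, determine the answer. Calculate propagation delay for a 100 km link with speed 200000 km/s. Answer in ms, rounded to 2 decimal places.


Given: distance = 100 km, speed = 200000 km/s
Delay = distance / speed = 100 / 200000 seconds
Delay in ms = 100 * 1000 / 200000
Delay = 0.5000 ms
Rounded to 2 dp = 0.50 ms

0.50


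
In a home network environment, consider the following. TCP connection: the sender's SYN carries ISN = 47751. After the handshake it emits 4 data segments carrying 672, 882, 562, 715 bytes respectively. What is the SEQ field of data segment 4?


The SYN occupies sequence number ISN = 47751, so the first data byte is ISN + 1 = 47752.
SEQ of data segment i = (ISN + 1) + sum of payload sizes of segments 1..i-1.
Segment 1: SEQ = 47752, payload = 672 bytes
Segment 2: SEQ = 48424, payload = 882 bytes
Segment 3: SEQ = 49306, payload = 562 bytes
Segment 4: SEQ = 49868, payload = 715 bytes
SEQ of segment 4 = 47752 + 672 + 882 + 562 = 49868

49868


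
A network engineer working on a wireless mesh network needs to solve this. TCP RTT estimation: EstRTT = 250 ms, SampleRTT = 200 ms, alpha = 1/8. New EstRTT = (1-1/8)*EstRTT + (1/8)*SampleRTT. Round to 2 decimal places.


Given: EstRTT = 250 ms, SampleRTT = 200 ms, alpha = 1/8
New EstRTT = (1 - alpha) * EstRTT + alpha * SampleRTT
(7/8) * 250 = 218.75
(1/8) * 200 = 25
New EstRTT = 218.75 + 25 = 243.75 ms -> 243.75 ms (2 dp)

243.75


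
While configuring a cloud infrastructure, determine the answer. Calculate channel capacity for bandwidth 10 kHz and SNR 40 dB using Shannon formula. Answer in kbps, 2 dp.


Given: B = 10 kHz, SNR = 40 dB
SNR linear = 10^(40/10) = 10000
1 + SNR = 10001
log2(10001) = 13.2878566418
C = 10 * 1000 * 13.2878566418 = 132878.5664 bps
C = 132.878566 kbps -> 132.88 kbps (2 dp)

132.88


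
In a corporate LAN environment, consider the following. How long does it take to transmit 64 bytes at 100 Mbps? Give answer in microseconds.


Given: packet = 64 bytes, bandwidth = 100 Mbps
Packet in bits = 64 * 8 = 512 bits
Bandwidth = 100 * 10^6 = 100000000 bps
Time = 512 / 100000000 seconds
Time in us = 512 * 10^6 / 100000000 = 5.12

5.12


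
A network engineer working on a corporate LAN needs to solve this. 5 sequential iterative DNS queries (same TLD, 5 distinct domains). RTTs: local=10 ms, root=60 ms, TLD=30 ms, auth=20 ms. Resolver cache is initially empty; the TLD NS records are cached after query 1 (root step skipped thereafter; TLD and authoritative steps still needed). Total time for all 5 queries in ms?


Lookup 1 (cold cache): local + root + TLD + auth = 10 + 60 + 30 + 20 = 120 ms
Lookups 2..5 (TLD NS cached -> skip root; new domain -> still ask TLD and auth): local + TLD + auth = 10 + 30 + 20 = 60 ms each
Remaining 4 lookups: 4 * 60 = 240 ms
Total = 120 + 240 = 360 ms

360


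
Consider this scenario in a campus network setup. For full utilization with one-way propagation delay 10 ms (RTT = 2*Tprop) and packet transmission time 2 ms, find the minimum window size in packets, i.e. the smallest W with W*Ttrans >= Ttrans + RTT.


Given: Ttrans = 2 ms, RTT = 20 ms (= 2 * Tprop, Tprop = 10 ms)
Time until first ACK returns = Ttrans + RTT = 2 + 20 = 22 ms
Need W * Ttrans >= Ttrans + RTT  ->  W >= (Ttrans + RTT) / Ttrans
(Ttrans + RTT) / Ttrans = 22 / 2 = 11
W_min = ceil(11) = 11

11


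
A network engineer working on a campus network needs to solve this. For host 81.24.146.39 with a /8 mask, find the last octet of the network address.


Given: IP = 81.24.146.39, prefix = /8
Subnet mask = 255.0.0.0
Last octet of IP: 39
Last octet of mask: 0
Network last octet = 39 AND 0 = 0

0


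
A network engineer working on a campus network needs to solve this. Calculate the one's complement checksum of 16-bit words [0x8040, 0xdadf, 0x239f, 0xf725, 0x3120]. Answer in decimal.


Given words: [0x8040, 0xdadf, 0x239f, 0xf725, 0x3120]
Step 1: Sum all words
Raw sum = 32832 + 56031 + 9119 + 63269 + 12576 = 173827
Step 2: Fold carry: (42755 + 2) = 42757
One's complement = ~42757 & 0xFFFF = 22778

22778


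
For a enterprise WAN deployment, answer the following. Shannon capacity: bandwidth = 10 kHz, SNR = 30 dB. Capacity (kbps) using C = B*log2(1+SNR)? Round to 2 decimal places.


Given: B = 10 kHz, SNR = 30 dB
SNR linear = 10^(30/10) = 1000
1 + SNR = 1001
log2(1001) = 9.9672262588
C = 10 * 1000 * 9.9672262588 = 99672.2626 bps
C = 99.672263 kbps -> 99.67 kbps (2 dp)

99.67


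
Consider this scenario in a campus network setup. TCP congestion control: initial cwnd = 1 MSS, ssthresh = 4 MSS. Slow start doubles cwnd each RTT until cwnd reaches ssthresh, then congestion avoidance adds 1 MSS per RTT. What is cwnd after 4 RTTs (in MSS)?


RTT 0: cwnd = 1 MSS (initial)
RTT 1: cwnd = 2 MSS (slow start, doubled)
RTT 2: cwnd = 4 MSS (slow start, doubled)
RTT 3: cwnd = 5 MSS (congestion avoidance, +1)
RTT 4: cwnd = 6 MSS (congestion avoidance, +1)

6


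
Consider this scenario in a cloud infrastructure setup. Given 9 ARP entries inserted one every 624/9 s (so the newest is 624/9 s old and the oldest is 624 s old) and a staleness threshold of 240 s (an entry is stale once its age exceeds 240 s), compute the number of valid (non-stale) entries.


Ages are k * 624/9 s for k = 1..9 (spacing = 69.3333 s).
Entry k is valid iff k * 624/9 <= 240 iff k <= 9 * 240 / 624 = 3.4615
n_valid = floor(3.4615) = 3
(n_stale = 9 - 3 = 6)

3


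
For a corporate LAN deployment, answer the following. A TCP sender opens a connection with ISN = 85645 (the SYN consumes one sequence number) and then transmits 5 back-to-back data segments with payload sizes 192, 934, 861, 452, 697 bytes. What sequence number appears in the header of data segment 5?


The SYN occupies sequence number ISN = 85645, so the first data byte is ISN + 1 = 85646.
SEQ of data segment i = (ISN + 1) + sum of payload sizes of segments 1..i-1.
Segment 1: SEQ = 85646, payload = 192 bytes
Segment 2: SEQ = 85838, payload = 934 bytes
Segment 3: SEQ = 86772, payload = 861 bytes
Segment 4: SEQ = 87633, payload = 452 bytes
Segment 5: SEQ = 88085, payload = 697 bytes
SEQ of segment 5 = 85646 + 192 + 934 + 861 + 452 = 88085

88085


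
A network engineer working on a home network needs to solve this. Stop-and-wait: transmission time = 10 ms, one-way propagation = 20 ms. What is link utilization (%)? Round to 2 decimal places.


Given: Ttrans = 10 ms, Tprop = 20 ms
RTT = 2 * Tprop = 2 * 20 = 40 ms
U = Ttrans / (Ttrans + RTT)
U = 10 / (10 + 40)
U = 10 / 50 = 0.2
U% = 20.00%

20.00


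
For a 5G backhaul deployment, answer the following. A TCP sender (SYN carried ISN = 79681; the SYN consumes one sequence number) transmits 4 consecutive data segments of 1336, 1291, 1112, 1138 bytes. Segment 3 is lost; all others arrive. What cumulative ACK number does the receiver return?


SYN uses sequence number 79681; first data byte = ISN + 1 = 79682.
Segment 1: SEQ = 79682, len = 1336 B, covers [79682, 81017]
Segment 2: SEQ = 81018, len = 1291 B, covers [81018, 82308]
Segment 3: SEQ = 82309, len = 1112 B, covers [82309, 83420] [LOST]
Segment 4: SEQ = 83421, len = 1138 B, covers [83421, 84558]
In-order data received: bytes [79682, 82308] (segments 1..2).
Segment 3 missing -> gap begins at byte 82309; later segments buffered out of order.
Cumulative ACK = next expected in-order byte = 79682 + 1336 + 1291 = 82309

82309


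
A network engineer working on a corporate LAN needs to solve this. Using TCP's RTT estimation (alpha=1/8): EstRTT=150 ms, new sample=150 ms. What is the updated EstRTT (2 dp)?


Given: EstRTT = 150 ms, SampleRTT = 150 ms, alpha = 1/8
New EstRTT = (1 - alpha) * EstRTT + alpha * SampleRTT
(7/8) * 150 = 131.25
(1/8) * 150 = 18.75
New EstRTT = 131.25 + 18.75 = 150 ms -> 150.00 ms (2 dp)

150.00


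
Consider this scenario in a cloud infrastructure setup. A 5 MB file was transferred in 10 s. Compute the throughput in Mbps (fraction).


Given: file = 5 MB, time = 10 s
File in Mb = 5 * 8 = 40 Mb
Throughput = 40 / 10 Mbps
Throughput = 4 Mbps

4


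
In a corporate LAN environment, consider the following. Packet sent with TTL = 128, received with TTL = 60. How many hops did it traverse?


Given: initial TTL = 128, received TTL = 60
Hops = initial TTL - received TTL
Hops = 128 - 60 = 68

68


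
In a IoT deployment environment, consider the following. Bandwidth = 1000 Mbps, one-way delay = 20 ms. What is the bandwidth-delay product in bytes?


Given: bandwidth = 1000 Mbps, delay = 20 ms
BDP in bits = 1000 * 10^6 * 20 / 1000
BDP in bits = 20000000
BDP in bytes = 20000000 / 8 = 2500000

2500000


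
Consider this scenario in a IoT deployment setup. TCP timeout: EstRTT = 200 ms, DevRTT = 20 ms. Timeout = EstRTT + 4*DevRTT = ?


Given: EstRTT = 200 ms, DevRTT = 20 ms
Timeout = EstRTT + 4 * DevRTT
4 * DevRTT = 4 * 20 = 80
Timeout = 200 + 80 = 280 ms

280


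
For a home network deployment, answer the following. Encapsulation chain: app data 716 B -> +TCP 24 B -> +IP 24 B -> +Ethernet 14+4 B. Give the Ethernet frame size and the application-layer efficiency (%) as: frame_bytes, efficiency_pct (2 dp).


TCP segment = 716 + 24 = 740 B
IP packet = 740 + 24 = 764 B
Ethernet frame = 764 + 14 + 4 = 782 B
Efficiency = app / frame = 716 / 782 = 0.915601 = 91.5601% -> 91.56% (2 dp)

782, 91.56


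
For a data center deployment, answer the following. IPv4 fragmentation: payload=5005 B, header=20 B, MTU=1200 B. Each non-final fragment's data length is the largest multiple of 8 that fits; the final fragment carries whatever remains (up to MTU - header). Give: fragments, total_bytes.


Max data per non-final fragment = floor((MTU - header)/8)*8 = floor((1200 - 20)/8)*8 = floor(1180/8)*8 = 1176 B
Final fragment needs no 8-byte alignment: it can carry up to MTU - header = 1180 B
Non-final fragments needed = ceil((payload - 1180) / 1176) = ceil(3825/1176) = ceil(3.2526) = 4
Number of fragments = 4 + 1 = 5
Fragment sizes (data): 4 * 1176 B + 301 B (last, 301 <= 1180 OK)
Total bytes sent = payload + n_frags * header = 5005 + 5*20 = 5005 + 100 = 5105 B

5, 5105


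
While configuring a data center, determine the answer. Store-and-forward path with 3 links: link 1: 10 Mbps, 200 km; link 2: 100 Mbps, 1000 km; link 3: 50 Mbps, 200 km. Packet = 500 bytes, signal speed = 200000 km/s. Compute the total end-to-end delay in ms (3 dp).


Packet = 500 bytes = 4000 bits. Store-and-forward: sum (t_trans + t_prop) per link.
Link 1: t_trans = 4000/(10*10^6) s = 0.4000 ms; t_prop = 200/200000 s = 1.0000 ms; subtotal = 1.4000 ms
Link 2: t_trans = 4000/(100*10^6) s = 0.0400 ms; t_prop = 1000/200000 s = 5.0000 ms; subtotal = 5.0400 ms
Link 3: t_trans = 4000/(50*10^6) s = 0.0800 ms; t_prop = 200/200000 s = 1.0000 ms; subtotal = 1.0800 ms
End-to-end = 1.4000 + 5.0400 + 1.0800 = 7.5200 ms -> 7.520 ms (3 dp)

7.520


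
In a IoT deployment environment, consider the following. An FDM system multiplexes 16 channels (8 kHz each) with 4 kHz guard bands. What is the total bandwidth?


Given: 16 channels, 8 kHz each, guard = 4 kHz
Channel bandwidth = 16 * 8 = 128 kHz
Guard bands = 15 gaps * 4 kHz = 60 kHz
Total = 128 + 60 = 188 kHz

188


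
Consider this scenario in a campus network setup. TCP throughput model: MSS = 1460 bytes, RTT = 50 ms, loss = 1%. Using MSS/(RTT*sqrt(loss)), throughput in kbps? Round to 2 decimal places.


Given: MSS = 1460 bytes, RTT = 50 ms, loss = 1%
RTT in seconds = 50 / 1000 = 0.05
Loss rate = 1% = 0.01
sqrt(loss) = sqrt(0.01) = 0.1
Throughput (bytes/s) = 1460 / (0.05 * 0.1) = 292000.0000
Throughput (kbps) = 292000.0000 * 8 / 1000 = 2336.000000 -> 2336.00 kbps (2 dp)

2336.00


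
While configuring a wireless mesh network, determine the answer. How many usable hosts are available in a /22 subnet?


Given: subnet mask /22
Host bits = 32 - 22 = 10
Total addresses = 2^10 = 1024
Usable hosts = 1024 - 2 (network + broadcast) = 1022

1022


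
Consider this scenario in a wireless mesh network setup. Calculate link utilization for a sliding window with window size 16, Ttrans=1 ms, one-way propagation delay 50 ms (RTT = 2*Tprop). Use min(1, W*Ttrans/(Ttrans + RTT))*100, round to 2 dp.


Given: W = 16, Ttrans = 1 ms, RTT = 100 ms (= 2 * Tprop, Tprop = 50 ms)
Cycle time = Ttrans + RTT = 1 + 100 = 101 ms (first packet sent until its ACK returns)
W * Ttrans = 16 * 1 = 16 ms of sending per cycle
W * Ttrans / (Ttrans + RTT) = 16 / 101 = 0.158416
U = min(1, 0.158416) = 0.158416
U% = 15.84%

15.84


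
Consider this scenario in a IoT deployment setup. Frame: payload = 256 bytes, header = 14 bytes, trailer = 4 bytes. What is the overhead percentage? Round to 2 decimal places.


Given: payload = 256 B, header = 14 B, trailer = 4 B
Overhead bytes = header + trailer = 14 + 4 = 18
Total frame = payload + overhead = 256 + 18 = 274
Overhead % = 18 / 274 * 100 = 6.5693% -> 6.57% (2 dp)

6.57


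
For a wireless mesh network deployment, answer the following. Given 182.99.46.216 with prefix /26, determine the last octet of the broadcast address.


Given: IP = 182.99.46.216, prefix = /26
Host bits = 32 - 26 = 6
Network last octet = 216 AND mask = 192
Host part size = 2^6 - 1 = 63
Broadcast last octet = 192 OR 63 = 255

255


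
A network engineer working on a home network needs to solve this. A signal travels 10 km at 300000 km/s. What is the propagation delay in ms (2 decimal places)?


Given: distance = 10 km, speed = 300000 km/s
Delay = distance / speed = 10 / 300000 seconds
Delay in ms = 10 * 1000 / 300000
Delay = 0.0333 ms
Rounded to 2 dp = 0.03 ms

0.03


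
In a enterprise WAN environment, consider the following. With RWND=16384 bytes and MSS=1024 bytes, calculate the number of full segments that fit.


Given: RWND = 16384 bytes, MSS = 1024 bytes
Full segments = floor(RWND / MSS)
Full segments = floor(16384 / 1024)
Full segments = floor(16.0) = 16

16


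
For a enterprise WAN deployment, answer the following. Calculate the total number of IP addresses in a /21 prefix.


Given: CIDR prefix /21
Host bits = 32 - 21 = 11
Total addresses = 2^11 = 2048

2048


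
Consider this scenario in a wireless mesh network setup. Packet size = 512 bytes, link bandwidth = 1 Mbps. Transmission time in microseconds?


Given: packet = 512 bytes, bandwidth = 1 Mbps
Packet in bits = 512 * 8 = 4096 bits
Bandwidth = 1 * 10^6 = 1000000 bps
Time = 4096 / 1000000 seconds
Time in us = 4096 * 10^6 / 1000000 = 4096

4096


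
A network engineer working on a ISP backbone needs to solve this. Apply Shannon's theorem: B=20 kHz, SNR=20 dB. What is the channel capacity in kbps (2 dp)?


Given: B = 20 kHz, SNR = 20 dB
SNR linear = 10^(20/10) = 100
1 + SNR = 101
log2(101) = 6.6582114828
C = 20 * 1000 * 6.6582114828 = 133164.2297 bps
C = 133.164230 kbps -> 133.16 kbps (2 dp)

133.16


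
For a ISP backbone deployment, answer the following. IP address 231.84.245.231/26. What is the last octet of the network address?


Given: IP = 231.84.245.231, prefix = /26
Subnet mask = 255.255.255.192
Last octet of IP: 231
Last octet of mask: 192
Network last octet = 231 AND 192 = 192

192


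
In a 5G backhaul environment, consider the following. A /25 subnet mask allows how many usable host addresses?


Given: subnet mask /25
Host bits = 32 - 25 = 7
Total addresses = 2^7 = 128
Usable hosts = 128 - 2 (network + broadcast) = 126

126


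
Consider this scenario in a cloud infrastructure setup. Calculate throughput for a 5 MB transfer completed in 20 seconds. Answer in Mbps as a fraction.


Given: file = 5 MB, time = 20 s
File in Mb = 5 * 8 = 40 Mb
Throughput = 40 / 20 Mbps
Throughput = 2 Mbps

2


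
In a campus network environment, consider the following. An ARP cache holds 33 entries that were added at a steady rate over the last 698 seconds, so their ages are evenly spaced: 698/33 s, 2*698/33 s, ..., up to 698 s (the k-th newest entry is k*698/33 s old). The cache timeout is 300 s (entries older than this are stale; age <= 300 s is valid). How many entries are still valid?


Ages are k * 698/33 s for k = 1..33 (spacing = 21.1515 s).
Entry k is valid iff k * 698/33 <= 300 iff k <= 33 * 300 / 698 = 14.1834
n_valid = floor(14.1834) = 14
(n_stale = 33 - 14 = 19)

14


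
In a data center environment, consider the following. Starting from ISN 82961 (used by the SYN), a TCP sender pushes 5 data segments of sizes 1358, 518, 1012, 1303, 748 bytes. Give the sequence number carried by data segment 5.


The SYN occupies sequence number ISN = 82961, so the first data byte is ISN + 1 = 82962.
SEQ of data segment i = (ISN + 1) + sum of payload sizes of segments 1..i-1.
Segment 1: SEQ = 82962, payload = 1358 bytes
Segment 2: SEQ = 84320, payload = 518 bytes
Segment 3: SEQ = 84838, payload = 1012 bytes
Segment 4: SEQ = 85850, payload = 1303 bytes
Segment 5: SEQ = 87153, payload = 748 bytes
SEQ of segment 5 = 82962 + 1358 + 518 + 1012 + 1303 = 87153

87153


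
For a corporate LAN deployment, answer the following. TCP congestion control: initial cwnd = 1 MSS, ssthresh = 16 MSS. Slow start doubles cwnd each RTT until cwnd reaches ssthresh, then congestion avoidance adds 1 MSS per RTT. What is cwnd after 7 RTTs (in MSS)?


RTT 0: cwnd = 1 MSS (initial)
RTT 1: cwnd = 2 MSS (slow start, doubled)
RTT 2: cwnd = 4 MSS (slow start, doubled)
RTT 3: cwnd = 8 MSS (slow start, doubled)
RTT 4: cwnd = 16 MSS (slow start, doubled)
RTT 5: cwnd = 17 MSS (congestion avoidance, +1)
RTT 6: cwnd = 18 MSS (congestion avoidance, +1)
RTT 7: cwnd = 19 MSS (congestion avoidance, +1)

19


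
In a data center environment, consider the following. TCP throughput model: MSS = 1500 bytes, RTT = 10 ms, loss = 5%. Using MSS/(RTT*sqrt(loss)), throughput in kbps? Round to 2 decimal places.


Given: MSS = 1500 bytes, RTT = 10 ms, loss = 5%
RTT in seconds = 10 / 1000 = 0.01
Loss rate = 5% = 0.05
sqrt(loss) = sqrt(0.05) = 0.223606797750
Throughput (bytes/s) = 1500 / (0.01 * 0.223606797750) = 670820.3932
Throughput (kbps) = 670820.3932 * 8 / 1000 = 5366.563146 -> 5366.56 kbps (2 dp)

5366.56


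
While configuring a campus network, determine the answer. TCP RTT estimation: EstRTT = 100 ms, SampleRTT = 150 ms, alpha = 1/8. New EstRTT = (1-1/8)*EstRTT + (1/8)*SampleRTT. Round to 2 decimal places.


Given: EstRTT = 100 ms, SampleRTT = 150 ms, alpha = 1/8
New EstRTT = (1 - alpha) * EstRTT + alpha * SampleRTT
(7/8) * 100 = 87.5
(1/8) * 150 = 18.75
New EstRTT = 87.5 + 18.75 = 106.25 ms -> 106.25 ms (2 dp)

106.25


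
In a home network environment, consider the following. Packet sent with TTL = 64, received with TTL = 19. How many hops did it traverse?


Given: initial TTL = 64, received TTL = 19
Hops = initial TTL - received TTL
Hops = 64 - 19 = 45

45


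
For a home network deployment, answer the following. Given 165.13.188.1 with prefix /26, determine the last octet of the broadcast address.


Given: IP = 165.13.188.1, prefix = /26
Host bits = 32 - 26 = 6
Network last octet = 1 AND mask = 0
Host part size = 2^6 - 1 = 63
Broadcast last octet = 0 OR 63 = 63

63


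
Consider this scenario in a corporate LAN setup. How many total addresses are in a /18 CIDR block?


Given: CIDR prefix /18
Host bits = 32 - 18 = 14
Total addresses = 2^14 = 16384

16384


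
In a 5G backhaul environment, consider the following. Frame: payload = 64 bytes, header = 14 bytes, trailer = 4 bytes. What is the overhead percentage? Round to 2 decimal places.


Given: payload = 64 B, header = 14 B, trailer = 4 B
Overhead bytes = header + trailer = 14 + 4 = 18
Total frame = payload + overhead = 64 + 18 = 82
Overhead % = 18 / 82 * 100 = 21.9512% -> 21.95% (2 dp)

21.95


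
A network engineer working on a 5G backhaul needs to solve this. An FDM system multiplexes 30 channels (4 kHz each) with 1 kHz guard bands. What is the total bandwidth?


Given: 30 channels, 4 kHz each, guard = 1 kHz
Channel bandwidth = 30 * 4 = 120 kHz
Guard bands = 29 gaps * 1 kHz = 29 kHz
Total = 120 + 29 = 149 kHz

149


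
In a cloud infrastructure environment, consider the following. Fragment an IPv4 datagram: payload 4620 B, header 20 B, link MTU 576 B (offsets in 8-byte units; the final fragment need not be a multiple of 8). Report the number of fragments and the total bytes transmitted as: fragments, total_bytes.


Max data per non-final fragment = floor((MTU - header)/8)*8 = floor((576 - 20)/8)*8 = floor(556/8)*8 = 552 B
Final fragment needs no 8-byte alignment: it can carry up to MTU - header = 556 B
Non-final fragments needed = ceil((payload - 556) / 552) = ceil(4064/552) = ceil(7.3623) = 8
Number of fragments = 8 + 1 = 9
Fragment sizes (data): 8 * 552 B + 204 B (last, 204 <= 556 OK)
Total bytes sent = payload + n_frags * header = 4620 + 9*20 = 4620 + 180 = 4800 B

9, 4800


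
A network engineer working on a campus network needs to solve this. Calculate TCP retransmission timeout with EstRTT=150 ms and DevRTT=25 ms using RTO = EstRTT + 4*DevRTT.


Given: EstRTT = 150 ms, DevRTT = 25 ms
Timeout = EstRTT + 4 * DevRTT
4 * DevRTT = 4 * 25 = 100
Timeout = 150 + 100 = 250 ms

250


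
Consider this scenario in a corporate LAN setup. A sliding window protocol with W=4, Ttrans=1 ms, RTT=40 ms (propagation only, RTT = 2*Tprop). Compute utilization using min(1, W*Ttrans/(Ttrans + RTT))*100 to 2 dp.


Given: W = 4, Ttrans = 1 ms, RTT = 40 ms (= 2 * Tprop, Tprop = 20 ms)
Cycle time = Ttrans + RTT = 1 + 40 = 41 ms (first packet sent until its ACK returns)
W * Ttrans = 4 * 1 = 4 ms of sending per cycle
W * Ttrans / (Ttrans + RTT) = 4 / 41 = 0.097561
U = min(1, 0.097561) = 0.097561
U% = 9.76%

9.76


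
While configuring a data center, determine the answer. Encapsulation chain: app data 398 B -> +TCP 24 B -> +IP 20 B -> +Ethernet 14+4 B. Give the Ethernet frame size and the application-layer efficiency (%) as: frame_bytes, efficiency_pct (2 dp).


TCP segment = 398 + 24 = 422 B
IP packet = 422 + 20 = 442 B
Ethernet frame = 442 + 14 + 4 = 460 B
Efficiency = app / frame = 398 / 460 = 0.865217 = 86.5217% -> 86.52% (2 dp)

460, 86.52


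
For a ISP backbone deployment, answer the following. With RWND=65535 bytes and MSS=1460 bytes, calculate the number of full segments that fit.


Given: RWND = 65535 bytes, MSS = 1460 bytes
Full segments = floor(RWND / MSS)
Full segments = floor(65535 / 1460)
Full segments = floor(44.887) = 44

44


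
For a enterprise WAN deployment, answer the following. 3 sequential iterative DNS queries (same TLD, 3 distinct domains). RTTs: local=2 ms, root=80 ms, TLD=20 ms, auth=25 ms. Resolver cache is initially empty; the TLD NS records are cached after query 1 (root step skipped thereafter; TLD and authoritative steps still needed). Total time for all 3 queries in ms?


Lookup 1 (cold cache): local + root + TLD + auth = 2 + 80 + 20 + 25 = 127 ms
Lookups 2..3 (TLD NS cached -> skip root; new domain -> still ask TLD and auth): local + TLD + auth = 2 + 20 + 25 = 47 ms each
Remaining 2 lookups: 2 * 47 = 94 ms
Total = 127 + 94 = 221 ms

221


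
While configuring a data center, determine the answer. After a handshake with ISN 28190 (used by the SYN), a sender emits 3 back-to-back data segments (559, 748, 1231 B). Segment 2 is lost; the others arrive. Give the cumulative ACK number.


SYN uses sequence number 28190; first data byte = ISN + 1 = 28191.
Segment 1: SEQ = 28191, len = 559 B, covers [28191, 28749]
Segment 2: SEQ = 28750, len = 748 B, covers [28750, 29497] [LOST]
Segment 3: SEQ = 29498, len = 1231 B, covers [29498, 30728]
In-order data received: bytes [28191, 28749] (segments 1..1).
Segment 2 missing -> gap begins at byte 28750; later segments buffered out of order.
Cumulative ACK = next expected in-order byte = 28191 + 559 = 28750

28750


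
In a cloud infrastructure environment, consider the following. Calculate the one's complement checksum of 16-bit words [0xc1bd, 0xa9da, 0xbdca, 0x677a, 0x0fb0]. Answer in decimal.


Given words: [0xc1bd, 0xa9da, 0xbdca, 0x677a, 0x0fb0]
Step 1: Sum all words
Raw sum = 49597 + 43482 + 48586 + 26490 + 4016 = 172171
Step 2: Fold carry: (41099 + 2) = 41101
One's complement = ~41101 & 0xFFFF = 24434

24434


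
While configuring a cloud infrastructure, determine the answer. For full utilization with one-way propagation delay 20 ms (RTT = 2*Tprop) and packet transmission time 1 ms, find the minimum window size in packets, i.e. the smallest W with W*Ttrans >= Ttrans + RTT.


Given: Ttrans = 1 ms, RTT = 40 ms (= 2 * Tprop, Tprop = 20 ms)
Time until first ACK returns = Ttrans + RTT = 1 + 40 = 41 ms
Need W * Ttrans >= Ttrans + RTT  ->  W >= (Ttrans + RTT) / Ttrans
(Ttrans + RTT) / Ttrans = 41 / 1 = 41
W_min = ceil(41) = 41

41


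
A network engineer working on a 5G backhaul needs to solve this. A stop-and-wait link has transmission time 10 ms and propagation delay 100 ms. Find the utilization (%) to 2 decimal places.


Given: Ttrans = 10 ms, Tprop = 100 ms
RTT = 2 * Tprop = 2 * 100 = 200 ms
U = Ttrans / (Ttrans + RTT)
U = 10 / (10 + 200)
U = 10 / 210 = 0.047619
U% = 4.76%

4.76


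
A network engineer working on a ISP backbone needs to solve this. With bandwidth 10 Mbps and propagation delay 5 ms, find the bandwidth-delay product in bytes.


Given: bandwidth = 10 Mbps, delay = 5 ms
BDP in bits = 10 * 10^6 * 5 / 1000
BDP in bits = 50000
BDP in bytes = 50000 / 8 = 6250

6250


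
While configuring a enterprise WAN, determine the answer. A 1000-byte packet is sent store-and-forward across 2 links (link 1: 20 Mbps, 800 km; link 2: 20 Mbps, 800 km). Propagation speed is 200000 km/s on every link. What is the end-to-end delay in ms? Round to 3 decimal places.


Packet = 1000 bytes = 8000 bits. Store-and-forward: sum (t_trans + t_prop) per link.
Link 1: t_trans = 8000/(20*10^6) s = 0.4000 ms; t_prop = 800/200000 s = 4.0000 ms; subtotal = 4.4000 ms
Link 2: t_trans = 8000/(20*10^6) s = 0.4000 ms; t_prop = 800/200000 s = 4.0000 ms; subtotal = 4.4000 ms
End-to-end = 4.4000 + 4.4000 = 8.8000 ms -> 8.800 ms (3 dp)

8.800


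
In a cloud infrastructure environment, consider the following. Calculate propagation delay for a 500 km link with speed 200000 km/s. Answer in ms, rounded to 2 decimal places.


Given: distance = 500 km, speed = 200000 km/s
Delay = distance / speed = 500 / 200000 seconds
Delay in ms = 500 * 1000 / 200000
Delay = 2.5000 ms
Rounded to 2 dp = 2.50 ms

2.50


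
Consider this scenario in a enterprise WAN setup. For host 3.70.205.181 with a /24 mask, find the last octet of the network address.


Given: IP = 3.70.205.181, prefix = /24
Subnet mask = 255.255.255.0
Last octet of IP: 181
Last octet of mask: 0
Network last octet = 181 AND 0 = 0

0


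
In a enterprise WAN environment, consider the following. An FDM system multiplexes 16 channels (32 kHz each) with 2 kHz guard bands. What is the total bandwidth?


Given: 16 channels, 32 kHz each, guard = 2 kHz
Channel bandwidth = 16 * 32 = 512 kHz
Guard bands = 15 gaps * 2 kHz = 30 kHz
Total = 512 + 30 = 542 kHz

542


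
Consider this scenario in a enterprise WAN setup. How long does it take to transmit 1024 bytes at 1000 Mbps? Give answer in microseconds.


Given: packet = 1024 bytes, bandwidth = 1000 Mbps
Packet in bits = 1024 * 8 = 8192 bits
Bandwidth = 1000 * 10^6 = 1000000000 bps
Time = 8192 / 1000000000 seconds
Time in us = 8192 * 10^6 / 1000000000 = 8.192

8.192


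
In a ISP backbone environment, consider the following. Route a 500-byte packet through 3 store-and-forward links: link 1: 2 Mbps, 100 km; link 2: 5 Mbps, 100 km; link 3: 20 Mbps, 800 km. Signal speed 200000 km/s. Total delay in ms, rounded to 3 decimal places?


Packet = 500 bytes = 4000 bits. Store-and-forward: sum (t_trans + t_prop) per link.
Link 1: t_trans = 4000/(2*10^6) s = 2.0000 ms; t_prop = 100/200000 s = 0.5000 ms; subtotal = 2.5000 ms
Link 2: t_trans = 4000/(5*10^6) s = 0.8000 ms; t_prop = 100/200000 s = 0.5000 ms; subtotal = 1.3000 ms
Link 3: t_trans = 4000/(20*10^6) s = 0.2000 ms; t_prop = 800/200000 s = 4.0000 ms; subtotal = 4.2000 ms
End-to-end = 2.5000 + 1.3000 + 4.2000 = 8.0000 ms -> 8.000 ms (3 dp)

8.000
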